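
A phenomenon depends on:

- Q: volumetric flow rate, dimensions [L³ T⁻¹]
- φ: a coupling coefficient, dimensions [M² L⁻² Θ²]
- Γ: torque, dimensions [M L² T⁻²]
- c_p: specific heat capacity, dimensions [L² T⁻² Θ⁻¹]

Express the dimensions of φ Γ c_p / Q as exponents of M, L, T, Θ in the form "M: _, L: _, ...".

Collect each base-dimension exponent across the product:
  M: −(0) + (2) + (1) + (0) = 3
  L: −(3) + (-2) + (2) + (2) = -1
  T: −(-1) + (0) + (-2) + (-2) = -3
  Θ: −(0) + (2) + (0) + (-1) = 1
So the dimensions are [M³ L⁻¹ T⁻³ Θ].

M: 3, L: -1, T: -3, Θ: 1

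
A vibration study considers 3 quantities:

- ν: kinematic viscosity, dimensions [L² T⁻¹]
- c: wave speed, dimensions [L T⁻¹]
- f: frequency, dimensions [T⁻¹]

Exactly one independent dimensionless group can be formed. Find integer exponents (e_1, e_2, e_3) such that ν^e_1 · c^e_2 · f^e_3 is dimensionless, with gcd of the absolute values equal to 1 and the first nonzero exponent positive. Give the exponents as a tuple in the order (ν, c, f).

L: e_1·(2) + e_2·(1) + e_3·(0) = 0
T: e_1·(-1) + e_2·(-1) + e_3·(-1) = 0
Solving this homogeneous linear system for the smallest-integer solution (first nonzero entry positive) gives (1, -2, 1).

(1, -2, 1)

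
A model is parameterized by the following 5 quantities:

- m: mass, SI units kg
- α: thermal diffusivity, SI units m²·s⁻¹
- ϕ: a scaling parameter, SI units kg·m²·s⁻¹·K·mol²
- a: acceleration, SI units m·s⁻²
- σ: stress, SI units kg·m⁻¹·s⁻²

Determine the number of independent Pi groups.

There are 5 variables and 5 base dimensions (M, L, T, Θ, N).
The dimension matrix has rank 4 (less than 5: the dimension vectors are linearly dependent).
Independent dimensionless groups: 5 − 4 = 1.

1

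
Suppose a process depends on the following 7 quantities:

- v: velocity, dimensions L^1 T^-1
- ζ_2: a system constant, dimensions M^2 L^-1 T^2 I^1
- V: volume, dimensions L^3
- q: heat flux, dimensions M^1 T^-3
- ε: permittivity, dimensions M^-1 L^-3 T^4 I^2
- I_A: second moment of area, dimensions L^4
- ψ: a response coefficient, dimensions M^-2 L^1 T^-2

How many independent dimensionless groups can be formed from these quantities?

There are 7 variables and 4 base dimensions (M, L, T, I).
The dimension matrix has rank 4.
Independent dimensionless groups: 7 − 4 = 3.

3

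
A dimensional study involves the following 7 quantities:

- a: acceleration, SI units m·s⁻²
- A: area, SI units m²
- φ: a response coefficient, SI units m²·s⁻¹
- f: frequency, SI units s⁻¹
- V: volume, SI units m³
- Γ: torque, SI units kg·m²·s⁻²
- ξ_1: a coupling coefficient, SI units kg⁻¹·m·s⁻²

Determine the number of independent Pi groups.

4

There are 7 variables and 3 base dimensions (M, L, T).
The dimension matrix has rank 3.
Independent dimensionless groups: 7 − 3 = 4.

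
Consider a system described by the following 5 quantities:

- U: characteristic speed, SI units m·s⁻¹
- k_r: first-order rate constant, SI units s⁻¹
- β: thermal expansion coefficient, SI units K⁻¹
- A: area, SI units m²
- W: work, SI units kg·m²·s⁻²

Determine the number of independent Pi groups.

1

There are 5 variables and 4 base dimensions (M, L, T, Θ).
The dimension matrix has rank 4.
Independent dimensionless groups: 5 − 4 = 1.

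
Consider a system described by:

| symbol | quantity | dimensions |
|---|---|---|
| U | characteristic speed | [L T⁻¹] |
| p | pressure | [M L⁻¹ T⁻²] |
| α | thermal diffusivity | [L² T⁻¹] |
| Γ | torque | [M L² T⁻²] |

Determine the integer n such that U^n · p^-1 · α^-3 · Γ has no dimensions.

Balance the L exponent: (1)·n from U, plus −(-1) − 3·(2) + (2) = -3 from the rest, must sum to zero.
n − 3 = 0, so n = 3.

3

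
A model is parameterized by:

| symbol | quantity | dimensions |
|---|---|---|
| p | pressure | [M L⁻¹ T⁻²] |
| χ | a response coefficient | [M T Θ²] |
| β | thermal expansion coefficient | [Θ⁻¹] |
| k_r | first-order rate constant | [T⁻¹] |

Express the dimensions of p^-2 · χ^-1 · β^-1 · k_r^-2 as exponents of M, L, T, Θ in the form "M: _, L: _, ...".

Collect each base-dimension exponent across the product:
  M: −2·(1) − (1) − (0) − 2·(0) = -3
  L: −2·(-1) − (0) − (0) − 2·(0) = 2
  T: −2·(-2) − (1) − (0) − 2·(-1) = 5
  Θ: −2·(0) − (2) − (-1) − 2·(0) = -1
So the dimensions are [M⁻³ L² T⁵ Θ⁻¹].

M: -3, L: 2, T: 5, Θ: -1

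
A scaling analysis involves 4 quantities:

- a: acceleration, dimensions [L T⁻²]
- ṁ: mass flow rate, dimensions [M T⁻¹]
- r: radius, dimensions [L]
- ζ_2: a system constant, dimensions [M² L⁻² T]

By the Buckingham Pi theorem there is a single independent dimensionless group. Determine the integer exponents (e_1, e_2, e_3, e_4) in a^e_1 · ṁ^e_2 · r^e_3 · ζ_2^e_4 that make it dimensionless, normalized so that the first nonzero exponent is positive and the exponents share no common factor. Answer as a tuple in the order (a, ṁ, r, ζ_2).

(3, -4, 1, 2)

M: e_1·(0) + e_2·(1) + e_3·(0) + e_4·(2) = 0
L: e_1·(1) + e_2·(0) + e_3·(1) + e_4·(-2) = 0
T: e_1·(-2) + e_2·(-1) + e_3·(0) + e_4·(1) = 0
Solving this homogeneous linear system for the smallest-integer solution (first nonzero entry positive) gives (3, -4, 1, 2).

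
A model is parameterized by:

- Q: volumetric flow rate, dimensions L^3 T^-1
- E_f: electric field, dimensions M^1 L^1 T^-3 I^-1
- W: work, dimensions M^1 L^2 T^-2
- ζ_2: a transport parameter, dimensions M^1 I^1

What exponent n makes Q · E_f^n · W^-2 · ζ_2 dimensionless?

Balance the M exponent: (1)·n from E_f, plus (0) − 2·(1) + (1) = -1 from the rest, must sum to zero.
n − 1 = 0, so n = 1.

1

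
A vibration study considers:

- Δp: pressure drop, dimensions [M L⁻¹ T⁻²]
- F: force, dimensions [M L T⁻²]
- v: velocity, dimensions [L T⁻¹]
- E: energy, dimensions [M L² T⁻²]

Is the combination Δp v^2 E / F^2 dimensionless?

no

Sum the exponent of each base dimension across the product:
  M: [Δp]_M − 2·[F]_M + 2·[v]_M + [E]_M = (1) − 2·(1) + 2·(0) + (1) = 0
  L: [Δp]_L − 2·[F]_L + 2·[v]_L + [E]_L = (-1) − 2·(1) + 2·(1) + (2) = 1
  T: [Δp]_T − 2·[F]_T + 2·[v]_T + [E]_T = (-2) − 2·(-2) + 2·(-1) + (-2) = -2
Net dimensions [L T⁻²] ≠ [1] — not dimensionless.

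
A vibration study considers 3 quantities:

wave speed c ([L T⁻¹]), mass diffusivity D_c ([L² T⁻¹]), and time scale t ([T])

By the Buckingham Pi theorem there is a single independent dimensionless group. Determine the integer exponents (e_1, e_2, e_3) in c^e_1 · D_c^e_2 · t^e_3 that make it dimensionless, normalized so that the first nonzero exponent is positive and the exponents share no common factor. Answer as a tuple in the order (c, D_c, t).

(2, -1, 1)

L: e_1·(1) + e_2·(2) + e_3·(0) = 0
T: e_1·(-1) + e_2·(-1) + e_3·(1) = 0
Solving this homogeneous linear system for the smallest-integer solution (first nonzero entry positive) gives (2, -1, 1).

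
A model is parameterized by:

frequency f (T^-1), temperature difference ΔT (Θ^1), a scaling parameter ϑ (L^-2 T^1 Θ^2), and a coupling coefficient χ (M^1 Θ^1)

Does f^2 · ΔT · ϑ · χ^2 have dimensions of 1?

no

Sum the exponent of each base dimension across the product:
  M: 2·[f]_M + [ΔT]_M + [ϑ]_M + 2·[χ]_M = 2·(0) + (0) + (0) + 2·(1) = 2
  L: 2·[f]_L + [ΔT]_L + [ϑ]_L + 2·[χ]_L = 2·(0) + (0) + (-2) + 2·(0) = -2
  T: 2·[f]_T + [ΔT]_T + [ϑ]_T + 2·[χ]_T = 2·(-1) + (0) + (1) + 2·(0) = -1
  Θ: 2·[f]_Θ + [ΔT]_Θ + [ϑ]_Θ + 2·[χ]_Θ = 2·(0) + (1) + (2) + 2·(1) = 5
Net dimensions [M² L⁻² T⁻¹ Θ⁵] ≠ [1] — not dimensionless.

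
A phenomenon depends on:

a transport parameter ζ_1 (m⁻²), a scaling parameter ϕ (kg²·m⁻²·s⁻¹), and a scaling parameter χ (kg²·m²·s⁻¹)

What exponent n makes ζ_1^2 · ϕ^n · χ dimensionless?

-1

Balance the M exponent: (2)·n from ϕ, plus 2·(0) + (2) = 2 from the rest, must sum to zero.
2n + 2 = 0, so n = -1.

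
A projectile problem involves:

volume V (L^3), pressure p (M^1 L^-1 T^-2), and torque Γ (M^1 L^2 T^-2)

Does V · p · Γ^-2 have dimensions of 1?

Sum the exponent of each base dimension across the product:
  M: [V]_M + [p]_M − 2·[Γ]_M = (0) + (1) − 2·(1) = -1
  L: [V]_L + [p]_L − 2·[Γ]_L = (3) + (-1) − 2·(2) = -2
  T: [V]_T + [p]_T − 2·[Γ]_T = (0) + (-2) − 2·(-2) = 2
Net dimensions [M⁻¹ L⁻² T²] ≠ [1] — not dimensionless.

no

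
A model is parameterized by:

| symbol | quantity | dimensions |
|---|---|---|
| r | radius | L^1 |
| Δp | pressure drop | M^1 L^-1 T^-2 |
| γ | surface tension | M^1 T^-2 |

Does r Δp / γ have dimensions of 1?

yes

Sum the exponent of each base dimension across the product:
  M: [r]_M + [Δp]_M − [γ]_M = (0) + (1) − (1) = 0
  L: [r]_L + [Δp]_L − [γ]_L = (1) + (-1) − (0) = 0
  T: [r]_T + [Δp]_T − [γ]_T = (0) + (-2) − (-2) = 0
All base exponents vanish — dimensionless.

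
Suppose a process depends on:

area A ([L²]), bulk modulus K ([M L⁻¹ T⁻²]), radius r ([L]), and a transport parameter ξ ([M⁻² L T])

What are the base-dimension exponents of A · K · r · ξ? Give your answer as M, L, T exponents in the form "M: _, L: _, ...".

Collect each base-dimension exponent across the product:
  M: (0) + (1) + (0) + (-2) = -1
  L: (2) + (-1) + (1) + (1) = 3
  T: (0) + (-2) + (0) + (1) = -1
So the dimensions are [M⁻¹ L³ T⁻¹].

M: -1, L: 3, T: -1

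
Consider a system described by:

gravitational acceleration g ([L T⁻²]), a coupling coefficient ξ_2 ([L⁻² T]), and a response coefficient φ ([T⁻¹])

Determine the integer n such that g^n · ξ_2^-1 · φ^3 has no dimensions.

Balance the L exponent: (1)·n from g, plus −(-2) + 3·(0) = 2 from the rest, must sum to zero.
n + 2 = 0, so n = -2.

-2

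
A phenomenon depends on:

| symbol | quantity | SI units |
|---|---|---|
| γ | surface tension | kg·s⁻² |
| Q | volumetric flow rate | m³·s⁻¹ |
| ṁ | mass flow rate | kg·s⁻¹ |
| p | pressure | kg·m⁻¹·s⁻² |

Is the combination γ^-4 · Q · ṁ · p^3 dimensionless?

Sum the exponent of each base dimension across the product:
  M: −4·[γ]_M + [Q]_M + [ṁ]_M + 3·[p]_M = −4·(1) + (0) + (1) + 3·(1) = 0
  L: −4·[γ]_L + [Q]_L + [ṁ]_L + 3·[p]_L = −4·(0) + (3) + (0) + 3·(-1) = 0
  T: −4·[γ]_T + [Q]_T + [ṁ]_T + 3·[p]_T = −4·(-2) + (-1) + (-1) + 3·(-2) = 0
  Θ: −4·[γ]_Θ + [Q]_Θ + [ṁ]_Θ + 3·[p]_Θ = −4·(0) + (0) + (0) + 3·(0) = 0
All base exponents vanish — dimensionless.

yes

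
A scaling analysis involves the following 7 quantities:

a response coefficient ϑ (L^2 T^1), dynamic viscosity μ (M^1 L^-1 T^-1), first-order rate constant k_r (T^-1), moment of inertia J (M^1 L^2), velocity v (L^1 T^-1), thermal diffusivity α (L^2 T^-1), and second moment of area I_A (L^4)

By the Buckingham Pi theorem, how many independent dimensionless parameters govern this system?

4

There are 7 variables and 3 base dimensions (M, L, T).
The dimension matrix has rank 3.
Independent dimensionless groups: 7 − 3 = 4.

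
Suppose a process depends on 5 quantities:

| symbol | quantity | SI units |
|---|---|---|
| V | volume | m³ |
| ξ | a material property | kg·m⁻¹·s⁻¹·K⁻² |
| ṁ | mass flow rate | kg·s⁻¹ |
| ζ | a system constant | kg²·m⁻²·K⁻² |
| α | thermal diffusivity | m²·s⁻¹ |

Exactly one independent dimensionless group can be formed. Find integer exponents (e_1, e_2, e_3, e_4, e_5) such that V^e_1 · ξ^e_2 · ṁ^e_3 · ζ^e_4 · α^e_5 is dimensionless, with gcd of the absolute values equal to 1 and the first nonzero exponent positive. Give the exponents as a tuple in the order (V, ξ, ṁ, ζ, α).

(1, 1, 1, -1, -2)

M: e_1·(0) + e_2·(1) + e_3·(1) + e_4·(2) + e_5·(0) = 0
L: e_1·(3) + e_2·(-1) + e_3·(0) + e_4·(-2) + e_5·(2) = 0
T: e_1·(0) + e_2·(-1) + e_3·(-1) + e_4·(0) + e_5·(-1) = 0
Θ: e_1·(0) + e_2·(-2) + e_3·(0) + e_4·(-2) + e_5·(0) = 0
Solving this homogeneous linear system for the smallest-integer solution (first nonzero entry positive) gives (1, 1, 1, -1, -2).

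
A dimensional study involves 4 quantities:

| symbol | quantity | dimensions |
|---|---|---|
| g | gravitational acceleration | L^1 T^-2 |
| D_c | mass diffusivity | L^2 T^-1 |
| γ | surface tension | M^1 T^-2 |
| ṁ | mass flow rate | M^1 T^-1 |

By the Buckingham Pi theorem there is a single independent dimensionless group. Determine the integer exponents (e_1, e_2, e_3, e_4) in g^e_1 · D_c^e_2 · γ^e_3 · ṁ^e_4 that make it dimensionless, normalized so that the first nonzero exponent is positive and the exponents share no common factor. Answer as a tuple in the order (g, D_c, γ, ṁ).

(2, -1, -3, 3)

M: e_1·(0) + e_2·(0) + e_3·(1) + e_4·(1) = 0
L: e_1·(1) + e_2·(2) + e_3·(0) + e_4·(0) = 0
T: e_1·(-2) + e_2·(-1) + e_3·(-2) + e_4·(-1) = 0
Solving this homogeneous linear system for the smallest-integer solution (first nonzero entry positive) gives (2, -1, -3, 3).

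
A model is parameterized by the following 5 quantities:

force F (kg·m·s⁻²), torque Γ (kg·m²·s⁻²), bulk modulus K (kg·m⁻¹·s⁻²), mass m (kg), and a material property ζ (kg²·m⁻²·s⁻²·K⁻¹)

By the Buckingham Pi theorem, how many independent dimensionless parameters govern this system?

1

There are 5 variables and 4 base dimensions (M, L, T, Θ).
The dimension matrix has rank 4.
Independent dimensionless groups: 5 − 4 = 1.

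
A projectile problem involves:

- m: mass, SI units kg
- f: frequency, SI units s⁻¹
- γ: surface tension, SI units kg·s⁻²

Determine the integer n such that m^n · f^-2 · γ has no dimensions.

-1

Balance the M exponent: (1)·n from m, plus −2·(0) + (1) = 1 from the rest, must sum to zero.
n + 1 = 0, so n = -1.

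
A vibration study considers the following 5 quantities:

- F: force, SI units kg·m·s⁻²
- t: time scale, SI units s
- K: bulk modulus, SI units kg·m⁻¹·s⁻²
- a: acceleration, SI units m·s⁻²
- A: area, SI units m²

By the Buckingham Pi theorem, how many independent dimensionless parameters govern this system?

There are 5 variables and 3 base dimensions (M, L, T).
The dimension matrix has rank 3.
Independent dimensionless groups: 5 − 3 = 2.

2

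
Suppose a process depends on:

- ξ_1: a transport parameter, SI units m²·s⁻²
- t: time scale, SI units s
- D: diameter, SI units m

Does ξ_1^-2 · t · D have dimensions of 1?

no

Sum the exponent of each base dimension across the product:
  L: −2·[ξ_1]_L + [t]_L + [D]_L = −2·(2) + (0) + (1) = -3
  T: −2·[ξ_1]_T + [t]_T + [D]_T = −2·(-2) + (1) + (0) = 5
Net dimensions [L⁻³ T⁵] ≠ [1] — not dimensionless.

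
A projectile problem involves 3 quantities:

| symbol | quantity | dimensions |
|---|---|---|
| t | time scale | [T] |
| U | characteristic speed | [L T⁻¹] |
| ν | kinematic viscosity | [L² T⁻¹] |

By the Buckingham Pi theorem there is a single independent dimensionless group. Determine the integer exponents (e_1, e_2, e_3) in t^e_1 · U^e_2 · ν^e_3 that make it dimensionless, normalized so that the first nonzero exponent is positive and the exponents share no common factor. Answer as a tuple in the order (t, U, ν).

(1, 2, -1)

L: e_1·(0) + e_2·(1) + e_3·(2) = 0
T: e_1·(1) + e_2·(-1) + e_3·(-1) = 0
Solving this homogeneous linear system for the smallest-integer solution (first nonzero entry positive) gives (1, 2, -1).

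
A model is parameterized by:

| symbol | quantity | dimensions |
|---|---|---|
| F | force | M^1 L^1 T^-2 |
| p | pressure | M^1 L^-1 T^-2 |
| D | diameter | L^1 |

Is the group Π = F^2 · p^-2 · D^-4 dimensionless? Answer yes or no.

Sum the exponent of each base dimension across the product:
  M: 2·[F]_M − 2·[p]_M − 4·[D]_M = 2·(1) − 2·(1) − 4·(0) = 0
  L: 2·[F]_L − 2·[p]_L − 4·[D]_L = 2·(1) − 2·(-1) − 4·(1) = 0
  T: 2·[F]_T − 2·[p]_T − 4·[D]_T = 2·(-2) − 2·(-2) − 4·(0) = 0
All base exponents vanish — dimensionless.

yes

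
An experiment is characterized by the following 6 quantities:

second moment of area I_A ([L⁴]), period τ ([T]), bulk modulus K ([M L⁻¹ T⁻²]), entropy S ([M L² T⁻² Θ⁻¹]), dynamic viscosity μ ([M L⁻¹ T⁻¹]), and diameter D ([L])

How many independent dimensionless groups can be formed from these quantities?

There are 6 variables and 4 base dimensions (M, L, T, Θ).
The dimension matrix has rank 4.
Independent dimensionless groups: 6 − 4 = 2.

2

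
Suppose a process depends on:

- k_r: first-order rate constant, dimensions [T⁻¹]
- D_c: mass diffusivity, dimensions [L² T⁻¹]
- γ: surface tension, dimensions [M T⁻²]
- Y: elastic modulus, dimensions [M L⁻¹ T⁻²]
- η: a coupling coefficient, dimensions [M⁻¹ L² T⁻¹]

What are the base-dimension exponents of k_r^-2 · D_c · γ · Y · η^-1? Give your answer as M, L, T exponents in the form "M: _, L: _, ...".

M: 3, L: -1, T: -2

Collect each base-dimension exponent across the product:
  M: −2·(0) + (0) + (1) + (1) − (-1) = 3
  L: −2·(0) + (2) + (0) + (-1) − (2) = -1
  T: −2·(-1) + (-1) + (-2) + (-2) − (-1) = -2
So the dimensions are [M³ L⁻¹ T⁻²].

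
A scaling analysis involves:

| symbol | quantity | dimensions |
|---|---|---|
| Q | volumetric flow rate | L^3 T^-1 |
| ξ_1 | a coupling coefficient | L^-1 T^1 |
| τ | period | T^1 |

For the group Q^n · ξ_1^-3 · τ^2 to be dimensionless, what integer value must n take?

Balance the L exponent: (3)·n from Q, plus −3·(-1) + 2·(0) = 3 from the rest, must sum to zero.
3n + 3 = 0, so n = -1.

-1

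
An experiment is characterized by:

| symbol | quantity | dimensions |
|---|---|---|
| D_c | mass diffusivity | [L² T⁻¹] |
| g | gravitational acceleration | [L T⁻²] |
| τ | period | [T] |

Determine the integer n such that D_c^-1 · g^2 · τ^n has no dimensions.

3

Balance the T exponent: (1)·n from τ, plus −(-1) + 2·(-2) = -3 from the rest, must sum to zero.
n − 3 = 0, so n = 3.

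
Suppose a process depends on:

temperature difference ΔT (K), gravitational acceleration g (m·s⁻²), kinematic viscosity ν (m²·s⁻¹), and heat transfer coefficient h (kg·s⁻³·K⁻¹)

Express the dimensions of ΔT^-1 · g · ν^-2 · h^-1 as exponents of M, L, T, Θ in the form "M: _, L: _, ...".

Collect each base-dimension exponent across the product:
  M: −(0) + (0) − 2·(0) − (1) = -1
  L: −(0) + (1) − 2·(2) − (0) = -3
  T: −(0) + (-2) − 2·(-1) − (-3) = 3
  Θ: −(1) + (0) − 2·(0) − (-1) = 0
So the dimensions are [M⁻¹ L⁻³ T³].

M: -1, L: -3, T: 3, Θ: 0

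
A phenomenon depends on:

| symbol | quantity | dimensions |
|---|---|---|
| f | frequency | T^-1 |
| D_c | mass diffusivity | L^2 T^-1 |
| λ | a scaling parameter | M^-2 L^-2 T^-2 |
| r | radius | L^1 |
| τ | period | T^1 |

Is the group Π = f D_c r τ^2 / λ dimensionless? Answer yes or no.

no

Sum the exponent of each base dimension across the product:
  M: [f]_M + [D_c]_M − [λ]_M + [r]_M + 2·[τ]_M = (0) + (0) − (-2) + (0) + 2·(0) = 2
  L: [f]_L + [D_c]_L − [λ]_L + [r]_L + 2·[τ]_L = (0) + (2) − (-2) + (1) + 2·(0) = 5
  T: [f]_T + [D_c]_T − [λ]_T + [r]_T + 2·[τ]_T = (-1) + (-1) − (-2) + (0) + 2·(1) = 2
Net dimensions [M² L⁵ T²] ≠ [1] — not dimensionless.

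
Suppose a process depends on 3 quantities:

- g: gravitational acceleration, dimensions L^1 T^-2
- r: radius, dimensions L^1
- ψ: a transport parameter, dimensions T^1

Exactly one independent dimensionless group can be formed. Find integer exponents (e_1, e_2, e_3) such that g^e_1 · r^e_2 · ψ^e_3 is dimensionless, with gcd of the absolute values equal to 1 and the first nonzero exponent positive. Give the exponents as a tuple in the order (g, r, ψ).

(1, -1, 2)

L: e_1·(1) + e_2·(1) + e_3·(0) = 0
T: e_1·(-2) + e_2·(0) + e_3·(1) = 0
Solving this homogeneous linear system for the smallest-integer solution (first nonzero entry positive) gives (1, -1, 2).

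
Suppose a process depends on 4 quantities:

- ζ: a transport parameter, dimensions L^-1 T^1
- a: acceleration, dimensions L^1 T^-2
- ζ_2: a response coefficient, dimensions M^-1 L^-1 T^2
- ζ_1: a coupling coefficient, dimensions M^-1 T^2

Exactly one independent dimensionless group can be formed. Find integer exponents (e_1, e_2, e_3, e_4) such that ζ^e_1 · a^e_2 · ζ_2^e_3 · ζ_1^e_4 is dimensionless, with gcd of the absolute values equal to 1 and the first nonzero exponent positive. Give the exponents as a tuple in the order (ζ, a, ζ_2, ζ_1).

(2, 1, -1, 1)

M: e_1·(0) + e_2·(0) + e_3·(-1) + e_4·(-1) = 0
L: e_1·(-1) + e_2·(1) + e_3·(-1) + e_4·(0) = 0
T: e_1·(1) + e_2·(-2) + e_3·(2) + e_4·(2) = 0
Solving this homogeneous linear system for the smallest-integer solution (first nonzero entry positive) gives (2, 1, -1, 1).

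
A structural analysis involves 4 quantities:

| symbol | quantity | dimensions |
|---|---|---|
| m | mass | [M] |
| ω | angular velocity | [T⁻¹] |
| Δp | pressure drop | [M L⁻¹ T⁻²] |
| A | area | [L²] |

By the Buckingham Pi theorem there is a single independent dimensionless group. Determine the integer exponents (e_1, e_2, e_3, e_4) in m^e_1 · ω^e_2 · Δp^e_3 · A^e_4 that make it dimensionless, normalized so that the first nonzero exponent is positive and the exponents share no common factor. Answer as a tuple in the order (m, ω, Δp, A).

M: e_1·(1) + e_2·(0) + e_3·(1) + e_4·(0) = 0
L: e_1·(0) + e_2·(0) + e_3·(-1) + e_4·(2) = 0
T: e_1·(0) + e_2·(-1) + e_3·(-2) + e_4·(0) = 0
Solving this homogeneous linear system for the smallest-integer solution (first nonzero entry positive) gives (2, 4, -2, -1).

(2, 4, -2, -1)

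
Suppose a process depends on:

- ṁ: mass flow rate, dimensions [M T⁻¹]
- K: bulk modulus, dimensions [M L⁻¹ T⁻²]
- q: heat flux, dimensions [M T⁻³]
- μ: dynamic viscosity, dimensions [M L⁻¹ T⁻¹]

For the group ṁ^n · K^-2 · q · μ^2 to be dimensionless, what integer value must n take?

Balance the M exponent: (1)·n from ṁ, plus −2·(1) + (1) + 2·(1) = 1 from the rest, must sum to zero.
n + 1 = 0, so n = -1.

-1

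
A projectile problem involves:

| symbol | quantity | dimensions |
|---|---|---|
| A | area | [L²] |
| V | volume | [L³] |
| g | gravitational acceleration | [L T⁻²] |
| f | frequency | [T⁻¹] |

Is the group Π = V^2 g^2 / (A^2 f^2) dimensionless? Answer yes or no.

Sum the exponent of each base dimension across the product:
  L: −2·[A]_L + 2·[V]_L + 2·[g]_L − 2·[f]_L = −2·(2) + 2·(3) + 2·(1) − 2·(0) = 4
  T: −2·[A]_T + 2·[V]_T + 2·[g]_T − 2·[f]_T = −2·(0) + 2·(0) + 2·(-2) − 2·(-1) = -2
Net dimensions [L⁴ T⁻²] ≠ [1] — not dimensionless.

no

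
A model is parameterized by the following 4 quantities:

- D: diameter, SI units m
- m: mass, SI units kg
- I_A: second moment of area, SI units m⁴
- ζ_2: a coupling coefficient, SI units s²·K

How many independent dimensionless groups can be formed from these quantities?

There are 4 variables and 4 base dimensions (M, L, T, Θ).
The dimension matrix has rank 3 (less than 4: the dimension vectors are linearly dependent).
Independent dimensionless groups: 4 − 3 = 1.

1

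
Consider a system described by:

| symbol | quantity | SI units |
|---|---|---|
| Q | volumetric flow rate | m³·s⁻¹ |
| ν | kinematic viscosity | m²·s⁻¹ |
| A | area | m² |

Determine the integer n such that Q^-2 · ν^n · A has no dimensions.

2

Balance the L exponent: (2)·n from ν, plus −2·(3) + (2) = -4 from the rest, must sum to zero.
2n − 4 = 0, so n = 2.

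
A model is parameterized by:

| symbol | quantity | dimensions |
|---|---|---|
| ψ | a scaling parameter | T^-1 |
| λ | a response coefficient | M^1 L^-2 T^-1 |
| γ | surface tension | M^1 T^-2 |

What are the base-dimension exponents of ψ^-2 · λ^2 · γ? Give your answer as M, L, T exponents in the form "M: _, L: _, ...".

Collect each base-dimension exponent across the product:
  M: −2·(0) + 2·(1) + (1) = 3
  L: −2·(0) + 2·(-2) + (0) = -4
  T: −2·(-1) + 2·(-1) + (-2) = -2
So the dimensions are [M³ L⁻⁴ T⁻²].

M: 3, L: -4, T: -2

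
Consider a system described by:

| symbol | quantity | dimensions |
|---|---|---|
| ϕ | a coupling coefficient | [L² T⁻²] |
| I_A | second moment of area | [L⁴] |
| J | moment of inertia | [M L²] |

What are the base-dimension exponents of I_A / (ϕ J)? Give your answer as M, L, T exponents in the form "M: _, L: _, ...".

M: -1, L: 0, T: 2

Collect each base-dimension exponent across the product:
  M: −(0) + (0) − (1) = -1
  L: −(2) + (4) − (2) = 0
  T: −(-2) + (0) − (0) = 2
So the dimensions are [M⁻¹ T²].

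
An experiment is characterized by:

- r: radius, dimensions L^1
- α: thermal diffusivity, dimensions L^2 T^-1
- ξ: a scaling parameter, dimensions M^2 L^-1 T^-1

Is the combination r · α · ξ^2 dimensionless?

Sum the exponent of each base dimension across the product:
  M: [r]_M + [α]_M + 2·[ξ]_M = (0) + (0) + 2·(2) = 4
  L: [r]_L + [α]_L + 2·[ξ]_L = (1) + (2) + 2·(-1) = 1
  T: [r]_T + [α]_T + 2·[ξ]_T = (0) + (-1) + 2·(-1) = -3
Net dimensions [M⁴ L T⁻³] ≠ [1] — not dimensionless.

no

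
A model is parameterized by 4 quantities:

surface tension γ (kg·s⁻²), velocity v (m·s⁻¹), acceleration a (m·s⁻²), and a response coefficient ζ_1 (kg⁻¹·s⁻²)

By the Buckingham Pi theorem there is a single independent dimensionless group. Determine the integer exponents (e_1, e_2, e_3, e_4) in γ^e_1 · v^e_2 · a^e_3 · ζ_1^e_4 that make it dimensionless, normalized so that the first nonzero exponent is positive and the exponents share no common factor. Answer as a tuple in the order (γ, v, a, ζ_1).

M: e_1·(1) + e_2·(0) + e_3·(0) + e_4·(-1) = 0
L: e_1·(0) + e_2·(1) + e_3·(1) + e_4·(0) = 0
T: e_1·(-2) + e_2·(-1) + e_3·(-2) + e_4·(-2) = 0
Solving this homogeneous linear system for the smallest-integer solution (first nonzero entry positive) gives (1, 4, -4, 1).

(1, 4, -4, 1)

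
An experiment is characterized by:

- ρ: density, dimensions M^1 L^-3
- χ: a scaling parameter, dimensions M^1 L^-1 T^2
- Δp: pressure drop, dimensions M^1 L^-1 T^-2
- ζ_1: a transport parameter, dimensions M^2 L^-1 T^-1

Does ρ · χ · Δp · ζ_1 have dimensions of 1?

Sum the exponent of each base dimension across the product:
  M: [ρ]_M + [χ]_M + [Δp]_M + [ζ_1]_M = (1) + (1) + (1) + (2) = 5
  L: [ρ]_L + [χ]_L + [Δp]_L + [ζ_1]_L = (-3) + (-1) + (-1) + (-1) = -6
  T: [ρ]_T + [χ]_T + [Δp]_T + [ζ_1]_T = (0) + (2) + (-2) + (-1) = -1
Net dimensions [M⁵ L⁻⁶ T⁻¹] ≠ [1] — not dimensionless.

no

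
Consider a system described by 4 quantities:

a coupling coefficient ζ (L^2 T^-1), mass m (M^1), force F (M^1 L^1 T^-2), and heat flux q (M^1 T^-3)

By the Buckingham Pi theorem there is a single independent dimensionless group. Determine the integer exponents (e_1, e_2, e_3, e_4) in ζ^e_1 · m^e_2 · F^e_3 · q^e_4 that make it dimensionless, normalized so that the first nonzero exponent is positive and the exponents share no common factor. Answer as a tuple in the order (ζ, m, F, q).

(1, 1, -2, 1)

M: e_1·(0) + e_2·(1) + e_3·(1) + e_4·(1) = 0
L: e_1·(2) + e_2·(0) + e_3·(1) + e_4·(0) = 0
T: e_1·(-1) + e_2·(0) + e_3·(-2) + e_4·(-3) = 0
Solving this homogeneous linear system for the smallest-integer solution (first nonzero entry positive) gives (1, 1, -2, 1).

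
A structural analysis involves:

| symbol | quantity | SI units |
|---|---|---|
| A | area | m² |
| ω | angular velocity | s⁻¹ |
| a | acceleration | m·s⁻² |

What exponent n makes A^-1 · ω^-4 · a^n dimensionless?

2

Balance the L exponent: (1)·n from a, plus −(2) − 4·(0) = -2 from the rest, must sum to zero.
n − 2 = 0, so n = 2.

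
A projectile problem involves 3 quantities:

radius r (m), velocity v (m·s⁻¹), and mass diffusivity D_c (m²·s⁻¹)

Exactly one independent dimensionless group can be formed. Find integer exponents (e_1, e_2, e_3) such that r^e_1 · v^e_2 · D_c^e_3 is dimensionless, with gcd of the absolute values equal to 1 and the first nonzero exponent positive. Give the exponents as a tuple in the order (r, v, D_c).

(1, 1, -1)

L: e_1·(1) + e_2·(1) + e_3·(2) = 0
T: e_1·(0) + e_2·(-1) + e_3·(-1) = 0
Solving this homogeneous linear system for the smallest-integer solution (first nonzero entry positive) gives (1, 1, -1).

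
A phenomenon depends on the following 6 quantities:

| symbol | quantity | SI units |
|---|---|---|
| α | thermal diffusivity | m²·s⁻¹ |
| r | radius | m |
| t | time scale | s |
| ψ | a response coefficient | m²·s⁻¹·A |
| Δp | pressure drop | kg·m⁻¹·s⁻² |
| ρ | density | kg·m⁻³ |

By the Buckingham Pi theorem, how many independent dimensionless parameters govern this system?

There are 6 variables and 4 base dimensions (M, L, T, I).
The dimension matrix has rank 4.
Independent dimensionless groups: 6 − 4 = 2.

2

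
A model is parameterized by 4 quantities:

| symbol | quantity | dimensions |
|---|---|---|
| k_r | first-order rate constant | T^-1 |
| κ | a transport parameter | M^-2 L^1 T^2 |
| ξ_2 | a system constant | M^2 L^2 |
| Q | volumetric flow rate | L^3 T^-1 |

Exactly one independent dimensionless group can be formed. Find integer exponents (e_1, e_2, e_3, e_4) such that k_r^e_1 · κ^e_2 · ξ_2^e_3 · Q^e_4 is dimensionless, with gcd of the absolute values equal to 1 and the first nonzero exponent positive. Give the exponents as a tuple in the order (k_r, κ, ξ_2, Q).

M: e_1·(0) + e_2·(-2) + e_3·(2) + e_4·(0) = 0
L: e_1·(0) + e_2·(1) + e_3·(2) + e_4·(3) = 0
T: e_1·(-1) + e_2·(2) + e_3·(0) + e_4·(-1) = 0
Solving this homogeneous linear system for the smallest-integer solution (first nonzero entry positive) gives (3, 1, 1, -1).

(3, 1, 1, -1)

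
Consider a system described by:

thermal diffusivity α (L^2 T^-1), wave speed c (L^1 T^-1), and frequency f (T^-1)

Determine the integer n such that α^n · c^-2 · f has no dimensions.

Balance the L exponent: (2)·n from α, plus −2·(1) + (0) = -2 from the rest, must sum to zero.
2n − 2 = 0, so n = 1.

1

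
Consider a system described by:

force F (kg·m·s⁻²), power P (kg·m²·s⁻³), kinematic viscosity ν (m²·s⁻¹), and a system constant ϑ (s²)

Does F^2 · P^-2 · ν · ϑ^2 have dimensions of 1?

Sum the exponent of each base dimension across the product:
  M: 2·[F]_M − 2·[P]_M + [ν]_M + 2·[ϑ]_M = 2·(1) − 2·(1) + (0) + 2·(0) = 0
  L: 2·[F]_L − 2·[P]_L + [ν]_L + 2·[ϑ]_L = 2·(1) − 2·(2) + (2) + 2·(0) = 0
  T: 2·[F]_T − 2·[P]_T + [ν]_T + 2·[ϑ]_T = 2·(-2) − 2·(-3) + (-1) + 2·(2) = 5
Net dimensions [T⁵] ≠ [1] — not dimensionless.

no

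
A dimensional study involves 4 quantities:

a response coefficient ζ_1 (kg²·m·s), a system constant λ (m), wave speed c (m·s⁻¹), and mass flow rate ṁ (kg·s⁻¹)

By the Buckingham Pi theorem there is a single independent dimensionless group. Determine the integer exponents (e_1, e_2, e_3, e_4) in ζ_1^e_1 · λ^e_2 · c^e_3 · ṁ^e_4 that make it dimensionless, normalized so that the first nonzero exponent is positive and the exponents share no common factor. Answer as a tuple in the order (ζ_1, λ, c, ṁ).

M: e_1·(2) + e_2·(0) + e_3·(0) + e_4·(1) = 0
L: e_1·(1) + e_2·(1) + e_3·(1) + e_4·(0) = 0
T: e_1·(1) + e_2·(0) + e_3·(-1) + e_4·(-1) = 0
Solving this homogeneous linear system for the smallest-integer solution (first nonzero entry positive) gives (1, -4, 3, -2).

(1, -4, 3, -2)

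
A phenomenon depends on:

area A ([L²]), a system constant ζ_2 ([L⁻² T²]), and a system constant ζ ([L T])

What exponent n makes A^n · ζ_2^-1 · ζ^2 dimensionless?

Balance the L exponent: (2)·n from A, plus −(-2) + 2·(1) = 4 from the rest, must sum to zero.
2n + 4 = 0, so n = -2.

-2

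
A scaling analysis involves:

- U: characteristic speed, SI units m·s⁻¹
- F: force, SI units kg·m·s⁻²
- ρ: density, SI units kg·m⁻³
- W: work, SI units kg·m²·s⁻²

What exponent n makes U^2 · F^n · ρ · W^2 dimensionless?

-3

Balance the M exponent: (1)·n from F, plus 2·(0) + (1) + 2·(1) = 3 from the rest, must sum to zero.
n + 3 = 0, so n = -3.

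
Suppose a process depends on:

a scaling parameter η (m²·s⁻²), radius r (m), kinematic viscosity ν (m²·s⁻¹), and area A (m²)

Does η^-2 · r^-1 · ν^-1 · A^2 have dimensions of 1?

no

Sum the exponent of each base dimension across the product:
  L: −2·[η]_L − [r]_L − [ν]_L + 2·[A]_L = −2·(2) − (1) − (2) + 2·(2) = -3
  T: −2·[η]_T − [r]_T − [ν]_T + 2·[A]_T = −2·(-2) − (0) − (-1) + 2·(0) = 5
Net dimensions [L⁻³ T⁵] ≠ [1] — not dimensionless.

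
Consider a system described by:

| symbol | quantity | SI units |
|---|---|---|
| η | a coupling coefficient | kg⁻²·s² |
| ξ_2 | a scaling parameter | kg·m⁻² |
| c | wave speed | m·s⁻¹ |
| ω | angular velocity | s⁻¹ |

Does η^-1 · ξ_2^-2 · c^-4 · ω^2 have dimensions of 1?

yes

Sum the exponent of each base dimension across the product:
  M: −[η]_M − 2·[ξ_2]_M − 4·[c]_M + 2·[ω]_M = −(-2) − 2·(1) − 4·(0) + 2·(0) = 0
  L: −[η]_L − 2·[ξ_2]_L − 4·[c]_L + 2·[ω]_L = −(0) − 2·(-2) − 4·(1) + 2·(0) = 0
  T: −[η]_T − 2·[ξ_2]_T − 4·[c]_T + 2·[ω]_T = −(2) − 2·(0) − 4·(-1) + 2·(-1) = 0
All base exponents vanish — dimensionless.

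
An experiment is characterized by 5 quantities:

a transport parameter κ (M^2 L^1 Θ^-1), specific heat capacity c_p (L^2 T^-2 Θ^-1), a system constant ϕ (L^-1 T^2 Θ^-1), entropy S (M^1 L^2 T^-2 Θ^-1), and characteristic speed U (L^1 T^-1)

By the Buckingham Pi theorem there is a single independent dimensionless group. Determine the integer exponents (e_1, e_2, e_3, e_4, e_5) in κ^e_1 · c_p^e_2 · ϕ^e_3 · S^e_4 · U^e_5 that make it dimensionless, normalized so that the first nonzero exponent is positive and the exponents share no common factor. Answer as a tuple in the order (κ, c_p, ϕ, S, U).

M: e_1·(2) + e_2·(0) + e_3·(0) + e_4·(1) + e_5·(0) = 0
L: e_1·(1) + e_2·(2) + e_3·(-1) + e_4·(2) + e_5·(1) = 0
T: e_1·(0) + e_2·(-2) + e_3·(2) + e_4·(-2) + e_5·(-1) = 0
Θ: e_1·(-1) + e_2·(-1) + e_3·(-1) + e_4·(-1) + e_5·(0) = 0
Solving this homogeneous linear system for the smallest-integer solution (first nonzero entry positive) gives (1, 2, -1, -2, -2).

(1, 2, -1, -2, -2)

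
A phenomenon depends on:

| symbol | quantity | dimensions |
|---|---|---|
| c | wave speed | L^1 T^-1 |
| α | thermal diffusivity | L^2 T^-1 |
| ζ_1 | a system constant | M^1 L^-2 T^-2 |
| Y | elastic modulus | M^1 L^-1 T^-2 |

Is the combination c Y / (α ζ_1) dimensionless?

yes

Sum the exponent of each base dimension across the product:
  M: [c]_M − [α]_M − [ζ_1]_M + [Y]_M = (0) − (0) − (1) + (1) = 0
  L: [c]_L − [α]_L − [ζ_1]_L + [Y]_L = (1) − (2) − (-2) + (-1) = 0
  T: [c]_T − [α]_T − [ζ_1]_T + [Y]_T = (-1) − (-1) − (-2) + (-2) = 0
All base exponents vanish — dimensionless.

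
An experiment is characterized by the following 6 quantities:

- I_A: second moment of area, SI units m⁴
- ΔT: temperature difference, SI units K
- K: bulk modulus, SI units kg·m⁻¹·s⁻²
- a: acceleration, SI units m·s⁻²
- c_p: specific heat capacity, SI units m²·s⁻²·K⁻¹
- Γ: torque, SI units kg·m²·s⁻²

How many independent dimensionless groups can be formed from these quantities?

2

There are 6 variables and 4 base dimensions (M, L, T, Θ).
The dimension matrix has rank 4.
Independent dimensionless groups: 6 − 4 = 2.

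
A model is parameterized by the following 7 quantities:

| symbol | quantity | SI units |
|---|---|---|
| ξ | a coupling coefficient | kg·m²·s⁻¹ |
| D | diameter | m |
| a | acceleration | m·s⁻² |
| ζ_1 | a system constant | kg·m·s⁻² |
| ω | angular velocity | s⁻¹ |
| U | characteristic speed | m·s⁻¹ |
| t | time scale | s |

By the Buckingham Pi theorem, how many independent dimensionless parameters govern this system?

There are 7 variables and 3 base dimensions (M, L, T).
The dimension matrix has rank 3.
Independent dimensionless groups: 7 − 3 = 4.

4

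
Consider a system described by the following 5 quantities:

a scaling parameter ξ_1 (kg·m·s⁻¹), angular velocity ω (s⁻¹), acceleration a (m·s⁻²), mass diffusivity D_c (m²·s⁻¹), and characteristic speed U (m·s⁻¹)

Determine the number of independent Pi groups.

There are 5 variables and 3 base dimensions (M, L, T).
The dimension matrix has rank 3.
Independent dimensionless groups: 5 − 3 = 2.

2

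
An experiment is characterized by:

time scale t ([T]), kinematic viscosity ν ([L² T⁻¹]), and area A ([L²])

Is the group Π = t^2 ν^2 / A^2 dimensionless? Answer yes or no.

Sum the exponent of each base dimension across the product:
  M: 2·[t]_M + 2·[ν]_M − 2·[A]_M = 2·(0) + 2·(0) − 2·(0) = 0
  L: 2·[t]_L + 2·[ν]_L − 2·[A]_L = 2·(0) + 2·(2) − 2·(2) = 0
  T: 2·[t]_T + 2·[ν]_T − 2·[A]_T = 2·(1) + 2·(-1) − 2·(0) = 0
  Θ: 2·[t]_Θ + 2·[ν]_Θ − 2·[A]_Θ = 2·(0) + 2·(0) − 2·(0) = 0
  N: 2·[t]_N + 2·[ν]_N − 2·[A]_N = 2·(0) + 2·(0) − 2·(0) = 0
All base exponents vanish — dimensionless.

yes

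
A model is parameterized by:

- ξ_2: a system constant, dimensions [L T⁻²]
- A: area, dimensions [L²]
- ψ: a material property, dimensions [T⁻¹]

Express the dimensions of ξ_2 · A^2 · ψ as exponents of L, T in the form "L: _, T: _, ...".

L: 5, T: -3

Collect each base-dimension exponent across the product:
  L: (1) + 2·(2) + (0) = 5
  T: (-2) + 2·(0) + (-1) = -3
So the dimensions are [L⁵ T⁻³].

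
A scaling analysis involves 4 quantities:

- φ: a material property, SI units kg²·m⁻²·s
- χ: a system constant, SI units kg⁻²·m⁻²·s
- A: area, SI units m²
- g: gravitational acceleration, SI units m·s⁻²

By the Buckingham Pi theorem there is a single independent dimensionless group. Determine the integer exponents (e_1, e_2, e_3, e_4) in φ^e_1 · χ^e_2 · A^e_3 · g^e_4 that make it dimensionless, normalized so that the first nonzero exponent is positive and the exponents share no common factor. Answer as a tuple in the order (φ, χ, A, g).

(2, 2, 3, 2)

M: e_1·(2) + e_2·(-2) + e_3·(0) + e_4·(0) = 0
L: e_1·(-2) + e_2·(-2) + e_3·(2) + e_4·(1) = 0
T: e_1·(1) + e_2·(1) + e_3·(0) + e_4·(-2) = 0
Solving this homogeneous linear system for the smallest-integer solution (first nonzero entry positive) gives (2, 2, 3, 2).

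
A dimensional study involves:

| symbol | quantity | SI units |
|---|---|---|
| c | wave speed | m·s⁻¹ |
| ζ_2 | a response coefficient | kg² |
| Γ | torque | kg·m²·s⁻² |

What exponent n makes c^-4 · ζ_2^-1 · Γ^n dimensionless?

2

Balance the M exponent: (1)·n from Γ, plus −4·(0) − (2) = -2 from the rest, must sum to zero.
n − 2 = 0, so n = 2.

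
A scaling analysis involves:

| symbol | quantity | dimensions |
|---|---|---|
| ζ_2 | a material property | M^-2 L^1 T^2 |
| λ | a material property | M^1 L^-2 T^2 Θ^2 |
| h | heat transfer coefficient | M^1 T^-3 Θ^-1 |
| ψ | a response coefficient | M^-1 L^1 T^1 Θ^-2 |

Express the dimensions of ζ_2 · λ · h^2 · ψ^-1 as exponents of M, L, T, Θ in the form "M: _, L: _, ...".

M: 2, L: -2, T: -3, Θ: 2

Collect each base-dimension exponent across the product:
  M: (-2) + (1) + 2·(1) − (-1) = 2
  L: (1) + (-2) + 2·(0) − (1) = -2
  T: (2) + (2) + 2·(-3) − (1) = -3
  Θ: (0) + (2) + 2·(-1) − (-2) = 2
So the dimensions are [M² L⁻² T⁻³ Θ²].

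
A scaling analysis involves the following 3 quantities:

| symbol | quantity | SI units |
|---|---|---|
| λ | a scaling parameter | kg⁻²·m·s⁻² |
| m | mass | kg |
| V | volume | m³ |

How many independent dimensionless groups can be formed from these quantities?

There are 3 variables and 3 base dimensions (M, L, T).
The dimension matrix has rank 3.
Independent dimensionless groups: 3 − 3 = 0.

0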